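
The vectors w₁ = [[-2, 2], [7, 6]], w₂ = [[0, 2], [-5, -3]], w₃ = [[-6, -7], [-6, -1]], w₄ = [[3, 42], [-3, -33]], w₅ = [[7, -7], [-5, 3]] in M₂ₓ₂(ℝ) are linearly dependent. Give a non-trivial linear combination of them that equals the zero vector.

Write each element as a vector in ℝ⁴ using {E₁₁, E₁₂, E₂₁, E₂₂}.
Row-reduce the matrix with w₁, w₂, w₃, w₄, w₅ as columns; the null space gives the coefficients.
A generator of the null space is (3, -3, 3, 1, 3).

3w₁ - 3w₂ + 3w₃ + w₄ + 3w₅ = 0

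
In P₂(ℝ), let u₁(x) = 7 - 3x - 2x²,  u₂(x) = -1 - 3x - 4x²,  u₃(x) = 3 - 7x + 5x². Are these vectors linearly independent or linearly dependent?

linearly independent

Write each element as a coordinate vector in ℝ³ using {1, x, x²}.
Row-reduce the matrix whose columns are u₁, u₂, u₃.
The reduction yields 3 nonzero rows, so the rank is 3.
Since rank = 3 (the number of vectors), the set is linearly independent.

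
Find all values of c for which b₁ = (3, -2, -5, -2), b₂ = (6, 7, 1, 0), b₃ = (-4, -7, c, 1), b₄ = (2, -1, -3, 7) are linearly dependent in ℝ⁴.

Dependence holds iff the 4×4 matrix [b₁ b₂ b₃ b₄] is singular.
Expanding, det = 271*c + 813.
Setting this to zero gives c = -3.

c = -3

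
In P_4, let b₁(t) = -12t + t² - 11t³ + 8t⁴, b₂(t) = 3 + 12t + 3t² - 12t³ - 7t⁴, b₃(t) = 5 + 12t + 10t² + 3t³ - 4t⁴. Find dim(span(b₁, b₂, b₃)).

Represent each element by its coordinate vector in ℝ⁵.
Row-reduce the 3×5 matrix with these as rows.
There are 3 pivot columns, so rank = 3.

dim = 3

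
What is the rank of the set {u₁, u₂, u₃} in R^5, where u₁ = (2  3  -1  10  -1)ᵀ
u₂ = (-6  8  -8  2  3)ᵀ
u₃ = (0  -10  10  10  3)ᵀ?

Apply Gaussian elimination to the matrix whose rows are u₁, u₂, u₃.
The echelon form has 3 nonzero rows, so the rank is 3.

rank 3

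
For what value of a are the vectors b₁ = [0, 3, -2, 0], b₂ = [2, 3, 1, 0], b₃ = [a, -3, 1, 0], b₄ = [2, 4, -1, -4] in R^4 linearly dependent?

Place the vectors as rows of a 4×4 matrix; dependence ⇔ determinant zero.
Expanding, det = -36*a - 24.
Setting this to zero gives a = -2/3.

a = -2/3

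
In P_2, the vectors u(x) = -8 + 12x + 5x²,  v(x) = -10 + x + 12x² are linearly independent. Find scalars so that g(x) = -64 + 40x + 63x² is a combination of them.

g = 3u + 4v

Work in coordinates with respect to the standard basis {1, x, x²}.
Since u, v are independent, the coefficients expressing g are uniquely determined by a linear system.
Row-reducing the augmented matrix gives the unique coefficients (c₁, c₂) = (3, 4).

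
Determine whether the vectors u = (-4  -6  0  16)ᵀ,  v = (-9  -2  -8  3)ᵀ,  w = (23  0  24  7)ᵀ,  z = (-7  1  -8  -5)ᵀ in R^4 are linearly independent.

Row-reduce the matrix whose columns are u, v, w, z.
The reduction yields 2 nonzero rows, so the rank is 2.
Since rank 2 < 4, the set is linearly dependent.
Indeed u - 3v - w = 0.

linearly dependent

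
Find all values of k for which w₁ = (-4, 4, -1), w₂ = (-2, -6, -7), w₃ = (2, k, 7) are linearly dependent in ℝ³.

k = 6

Dependence holds iff the 3×3 matrix [w₁ w₂ w₃] is singular.
The determinant works out to 156 - 26*k.
Setting this to zero gives k = 6.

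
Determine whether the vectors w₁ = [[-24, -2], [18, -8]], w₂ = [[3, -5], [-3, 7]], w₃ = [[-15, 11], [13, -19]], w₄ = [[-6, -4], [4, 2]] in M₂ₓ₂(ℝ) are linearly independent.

Take coordinates with respect to the standard basis {E₁₁, E₁₂, E₂₁, E₂₂}.
The matrix [w₁|w₂|w₃|w₄] has determinant 0.
A zero determinant means the columns are linearly dependent.

linearly dependent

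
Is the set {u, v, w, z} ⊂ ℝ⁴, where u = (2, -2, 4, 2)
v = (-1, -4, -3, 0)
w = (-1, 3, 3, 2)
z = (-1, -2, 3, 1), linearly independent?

linearly independent

Place the vectors as rows of a 4×4 matrix and reduce to echelon form.
The reduction yields 4 nonzero rows, so the rank is 4.
Since rank = 4 (the number of vectors), the set is linearly independent.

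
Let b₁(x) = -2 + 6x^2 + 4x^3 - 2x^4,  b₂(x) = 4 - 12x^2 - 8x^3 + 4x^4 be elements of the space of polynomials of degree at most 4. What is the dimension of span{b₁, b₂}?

1

Represent each element by its coordinate vector in ℝ⁵.
Row-reduce the 2×5 matrix with these as rows.
There is 1 pivot column, so rank = 1.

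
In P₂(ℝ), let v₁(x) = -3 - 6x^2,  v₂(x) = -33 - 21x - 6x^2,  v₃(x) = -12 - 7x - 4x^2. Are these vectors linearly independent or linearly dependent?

linearly dependent

Take coordinates with respect to the standard basis {1, x, x^2}.
Form the 3×3 matrix with these as columns; its determinant is 0.
A zero determinant means the columns are linearly dependent.
Indeed v₁ + v₂ - 3v₃ = 0.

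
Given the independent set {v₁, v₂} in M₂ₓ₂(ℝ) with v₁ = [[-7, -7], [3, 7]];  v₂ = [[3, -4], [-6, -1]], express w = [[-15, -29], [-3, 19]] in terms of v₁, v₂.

w = 3v₁ + 2v₂

Take coordinate vectors relative to {E₁₁, E₁₂, E₂₁, E₂₂}.
Write w = c₁v₁ + c₂v₂ and equate components.
Back-substitution yields (c₁, c₂) = (3, 2).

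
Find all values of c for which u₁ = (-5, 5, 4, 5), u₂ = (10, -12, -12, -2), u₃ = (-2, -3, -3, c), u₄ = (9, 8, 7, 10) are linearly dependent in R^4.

Dependence holds iff the 4×4 matrix [u₁ u₂ u₃ u₄] is singular.
The determinant works out to 198*c + 342.
Solving 198*c + 342 = 0 yields c = -19/11.

c = -19/11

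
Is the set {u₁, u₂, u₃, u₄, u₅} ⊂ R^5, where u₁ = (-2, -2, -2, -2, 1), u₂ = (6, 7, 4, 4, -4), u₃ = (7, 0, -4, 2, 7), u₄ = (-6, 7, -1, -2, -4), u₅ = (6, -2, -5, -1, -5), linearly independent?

The matrix [u₁|u₂|u₃|u₄|u₅] has determinant -3155.
A nonzero determinant means the columns are linearly independent.

linearly independent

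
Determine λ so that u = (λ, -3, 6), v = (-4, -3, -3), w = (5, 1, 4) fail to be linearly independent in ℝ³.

λ = 7

The set is linearly dependent precisely when det[u; v; w] = 0.
Cofactor expansion gives det = 63 - 9*λ.
Solving 63 - 9*λ = 0 yields λ = 7.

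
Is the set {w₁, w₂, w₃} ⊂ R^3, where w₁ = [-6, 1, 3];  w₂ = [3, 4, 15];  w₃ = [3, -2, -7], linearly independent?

linearly dependent

Form the 3×3 matrix with these as columns; its determinant is 0.
A zero determinant means the columns are linearly dependent.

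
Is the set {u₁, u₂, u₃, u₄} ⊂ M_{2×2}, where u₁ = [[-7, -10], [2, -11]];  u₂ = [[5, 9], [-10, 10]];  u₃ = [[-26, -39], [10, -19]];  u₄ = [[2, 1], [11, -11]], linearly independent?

Write each element as a coordinate vector in ℝ⁴ using {E₁₁, E₁₂, E₂₁, E₂₂}.
The matrix [u₁|u₂|u₃|u₄] has determinant 0.
A zero determinant means the columns are linearly dependent.

linearly dependent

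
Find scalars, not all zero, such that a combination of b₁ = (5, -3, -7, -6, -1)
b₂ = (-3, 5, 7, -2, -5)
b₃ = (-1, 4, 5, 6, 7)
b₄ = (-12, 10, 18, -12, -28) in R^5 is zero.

b₁ - 3b₂ + 2b₃ + b₄ = 0

Solve the homogeneous system with b₁, b₂, b₃, b₄ as columns by row-reducing the coefficient matrix.
The free variable yields coefficients (1, -3, 2, 1) (any nonzero multiple also works).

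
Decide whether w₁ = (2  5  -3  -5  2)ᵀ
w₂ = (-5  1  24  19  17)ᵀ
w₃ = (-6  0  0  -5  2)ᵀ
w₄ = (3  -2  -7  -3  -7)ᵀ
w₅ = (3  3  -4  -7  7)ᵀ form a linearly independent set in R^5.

Place the vectors as rows of a 5×5 matrix and reduce to echelon form.
The reduction yields 4 nonzero rows, so the rank is 4.
Since rank 4 < 5, the set is linearly dependent.
Indeed w₁ + w₂ + w₃ + 3w₄ = 0.

linearly dependent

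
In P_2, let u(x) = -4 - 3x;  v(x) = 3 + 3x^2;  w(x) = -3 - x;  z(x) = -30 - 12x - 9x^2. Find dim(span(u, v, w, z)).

Pass to coordinate vectors with respect to the basis {1, x, x^2}.
Apply Gaussian elimination to the matrix whose rows are u, v, w, z.
The echelon form has 3 nonzero rows, so the rank is 3.
(With 4 elements in a 3-dimensional space the rank is at most 3.)

3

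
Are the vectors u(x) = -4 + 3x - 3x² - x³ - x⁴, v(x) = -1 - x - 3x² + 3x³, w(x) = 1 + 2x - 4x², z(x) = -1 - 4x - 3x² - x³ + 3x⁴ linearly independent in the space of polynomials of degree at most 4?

Write each element as a coordinate vector in ℝ⁵ using {1, x, …, x⁴}.
Place the vectors as rows of a 4×5 matrix and reduce to echelon form.
The reduction yields 4 nonzero rows, so the rank is 4.
Since rank = 4 (the number of vectors), the set is linearly independent.

linearly independent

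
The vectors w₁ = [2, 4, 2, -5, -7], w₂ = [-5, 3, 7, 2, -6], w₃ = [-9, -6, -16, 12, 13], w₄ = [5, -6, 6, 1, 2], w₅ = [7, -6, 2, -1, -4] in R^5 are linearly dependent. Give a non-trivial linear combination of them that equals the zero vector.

Solve the homogeneous system with w₁, w₂, w₃, w₄, w₅ as columns by row-reducing the coefficient matrix.
The free variable yields coefficients (3, 0, 1, 2, -1) (any nonzero multiple also works).

3w₁ + w₃ + 2w₄ - w₅ = 0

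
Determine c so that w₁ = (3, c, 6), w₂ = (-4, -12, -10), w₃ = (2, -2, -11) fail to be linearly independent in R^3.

c = 33/4

Dependence holds iff the 3×3 matrix [w₁ w₂ w₃] is singular.
Expanding, det = 528 - 64*c.
This vanishes exactly when c = 33/4.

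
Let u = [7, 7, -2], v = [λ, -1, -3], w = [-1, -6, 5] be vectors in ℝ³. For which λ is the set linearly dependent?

λ = -6

The set is linearly dependent precisely when det[u; v; w] = 0.
Cofactor expansion gives det = -23*λ - 138.
Solving -23*λ - 138 = 0 yields λ = -6.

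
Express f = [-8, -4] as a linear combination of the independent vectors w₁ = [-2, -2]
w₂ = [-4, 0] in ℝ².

f = 2w₁ + w₂

Write f = a₁w₁ + a₂w₂ and equate components.
Back-substitution yields (a₁, a₂) = (2, 1).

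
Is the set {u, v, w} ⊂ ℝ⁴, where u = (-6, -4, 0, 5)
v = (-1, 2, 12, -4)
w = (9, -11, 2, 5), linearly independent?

Row-reduce the matrix whose columns are u, v, w.
The reduction yields 3 nonzero rows, so the rank is 3.
Since rank = 3 (the number of vectors), the set is linearly independent.

linearly independent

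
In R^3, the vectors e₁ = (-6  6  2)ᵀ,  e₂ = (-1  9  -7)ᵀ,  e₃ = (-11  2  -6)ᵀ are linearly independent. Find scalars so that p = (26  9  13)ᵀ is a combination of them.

Write p = α₁e₁ + … + α₃e₃ and equate components.
Row-reducing the augmented matrix gives the unique coefficients (α₁, α₂, α₃) = (1, 1, -3).

p = e₁ + e₂ - 3e₃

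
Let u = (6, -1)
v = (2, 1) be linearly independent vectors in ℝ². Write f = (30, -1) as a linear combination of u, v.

Since u, v are independent, the coefficients expressing f are uniquely determined by a linear system.
The system has the unique solution (a₁, a₂) = (4, 3).

f = 4u + 3v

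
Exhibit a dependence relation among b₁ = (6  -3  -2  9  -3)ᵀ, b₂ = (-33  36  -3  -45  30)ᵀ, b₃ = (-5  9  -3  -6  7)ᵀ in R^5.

Row-reduce the matrix with b₁, b₂, b₃ as columns; the null space gives the coefficients.
A generator of the null space is (3, 1, -3).

3b₁ + b₂ - 3b₃ = 0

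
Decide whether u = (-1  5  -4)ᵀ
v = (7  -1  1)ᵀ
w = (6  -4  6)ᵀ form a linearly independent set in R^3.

Row-reduce the matrix whose columns are u, v, w.
The reduction yields 3 nonzero rows, so the rank is 3.
Since rank = 3 (the number of vectors), the set is linearly independent.

linearly independent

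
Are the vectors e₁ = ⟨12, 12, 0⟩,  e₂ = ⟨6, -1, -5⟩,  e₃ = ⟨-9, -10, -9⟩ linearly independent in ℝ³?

The matrix [e₁|e₂|e₃] has determinant 696.
A nonzero determinant means the columns are linearly independent.

linearly independent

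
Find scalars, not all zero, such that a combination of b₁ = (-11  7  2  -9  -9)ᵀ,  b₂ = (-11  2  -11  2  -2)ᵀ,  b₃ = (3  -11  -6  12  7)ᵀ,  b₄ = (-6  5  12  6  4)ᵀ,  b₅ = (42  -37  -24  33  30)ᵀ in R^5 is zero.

3b₁ - b₃ + b₄ + b₅ = 0

Set up α₁b₁ + … + α₅b₅ = 0 and solve the homogeneous system.
One solution (up to scaling) is (3, 0, -1, 1, 1).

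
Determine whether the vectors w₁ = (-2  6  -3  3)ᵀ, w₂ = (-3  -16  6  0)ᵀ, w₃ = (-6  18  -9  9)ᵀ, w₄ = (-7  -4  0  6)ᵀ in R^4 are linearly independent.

linearly dependent

One vector is a scalar multiple of another, so the set is dependent.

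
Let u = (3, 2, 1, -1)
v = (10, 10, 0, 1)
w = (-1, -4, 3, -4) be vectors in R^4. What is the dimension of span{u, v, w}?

dim = 2

Put the 4×3 matrix [u|v|w] into echelon form.
Reduction leaves 2 leading entries, giving rank 2.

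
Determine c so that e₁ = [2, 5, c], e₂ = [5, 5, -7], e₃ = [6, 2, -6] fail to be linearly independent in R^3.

Dependence holds iff the 3×3 matrix [e₁ e₂ e₃] is singular.
Cofactor expansion gives det = -20*c - 92.
Solving -20*c - 92 = 0 yields c = -23/5.

c = -23/5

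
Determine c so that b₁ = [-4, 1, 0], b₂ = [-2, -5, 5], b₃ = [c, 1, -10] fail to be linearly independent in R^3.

c = 40

Dependence holds iff the 3×3 matrix [b₁ b₂ b₃] is singular.
The determinant works out to 5*c - 200.
Solving 5*c - 200 = 0 yields c = 40.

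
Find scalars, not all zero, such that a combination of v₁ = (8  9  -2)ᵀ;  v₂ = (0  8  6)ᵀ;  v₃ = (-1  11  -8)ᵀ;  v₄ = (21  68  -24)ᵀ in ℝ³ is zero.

3v₁ + v₂ + 3v₃ - v₄ = 0

Write the vectors as columns of a matrix and find a nonzero vector in its null space.
One solution (up to scaling) is (3, 1, 3, -1).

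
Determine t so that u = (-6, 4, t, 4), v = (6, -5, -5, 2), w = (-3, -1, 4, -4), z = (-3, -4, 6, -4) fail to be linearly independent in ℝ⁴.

Place the vectors as rows of a 4×4 matrix; dependence ⇔ determinant zero.
Cofactor expansion gives det = 396 - 54*t.
This vanishes exactly when t = 22/3.

t = 22/3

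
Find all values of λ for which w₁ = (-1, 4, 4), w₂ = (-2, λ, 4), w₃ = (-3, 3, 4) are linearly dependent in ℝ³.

The vectors are dependent exactly when the determinant of the matrix with rows w₁, w₂, w₃ vanishes.
The determinant works out to 8*λ - 28.
Solving 8*λ - 28 = 0 yields λ = 7/2.

λ = 7/2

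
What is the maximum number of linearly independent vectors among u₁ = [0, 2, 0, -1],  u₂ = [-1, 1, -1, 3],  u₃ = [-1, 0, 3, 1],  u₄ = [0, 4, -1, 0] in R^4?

4

Form the matrix with u₁, u₂, u₃, u₄ as columns and reduce.
The echelon form has 4 nonzero rows, so the rank is 4.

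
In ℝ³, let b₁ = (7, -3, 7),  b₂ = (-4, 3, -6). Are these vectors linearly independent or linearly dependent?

linearly independent

Row-reduce the matrix whose columns are b₁, b₂.
The reduction yields 2 nonzero rows, so the rank is 2.
Since rank = 2 (the number of vectors), the set is linearly independent.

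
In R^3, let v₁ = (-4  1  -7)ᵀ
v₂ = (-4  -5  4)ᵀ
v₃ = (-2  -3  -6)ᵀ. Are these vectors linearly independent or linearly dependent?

linearly independent

Place the vectors as rows of a 3×3 matrix and reduce to echelon form.
The reduction yields 3 nonzero rows, so the rank is 3.
Since rank = 3 (the number of vectors), the set is linearly independent.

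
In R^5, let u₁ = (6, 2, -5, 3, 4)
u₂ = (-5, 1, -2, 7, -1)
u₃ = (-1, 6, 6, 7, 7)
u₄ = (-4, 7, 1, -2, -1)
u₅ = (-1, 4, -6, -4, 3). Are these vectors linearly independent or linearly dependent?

Form the 5×5 matrix with these as columns; its determinant is -36469.
A nonzero determinant means the columns are linearly independent.

linearly independent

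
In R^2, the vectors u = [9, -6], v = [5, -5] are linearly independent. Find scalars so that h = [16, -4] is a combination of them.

Solve the system with u, v as columns and h as the right-hand side.
Back-substitution yields (c₁, c₂) = (4, -4).

h = 4u - 4v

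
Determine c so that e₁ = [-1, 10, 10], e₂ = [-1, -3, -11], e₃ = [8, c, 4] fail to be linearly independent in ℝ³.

The set is linearly dependent precisely when det[e₁; e₂; e₃] = 0.
Expanding, det = -21*c - 588.
This vanishes exactly when c = -28.

c = -28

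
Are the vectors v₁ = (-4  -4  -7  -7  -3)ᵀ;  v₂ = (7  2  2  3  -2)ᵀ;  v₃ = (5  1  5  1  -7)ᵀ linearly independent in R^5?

Row-reduce the matrix whose columns are v₁, v₂, v₃.
The reduction yields 3 nonzero rows, so the rank is 3.
Since rank = 3 (the number of vectors), the set is linearly independent.

linearly independent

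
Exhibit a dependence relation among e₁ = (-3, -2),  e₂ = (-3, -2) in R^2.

Set up α₁e₁ + α₂e₂ = 0 and solve the homogeneous system.
One solution (up to scaling) is (1, -1).

e₁ - e₂ = 0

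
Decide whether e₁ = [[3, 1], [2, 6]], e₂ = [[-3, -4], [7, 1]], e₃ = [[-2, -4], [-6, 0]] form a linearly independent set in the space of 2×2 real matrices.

linearly independent

Write each element as a coordinate vector in ℝ⁴ using {E₁₁, E₁₂, E₂₁, E₂₂}.
Place the vectors as rows of a 3×4 matrix and reduce to echelon form.
The reduction yields 3 nonzero rows, so the rank is 3.
Since rank = 3 (the number of vectors), the set is linearly independent.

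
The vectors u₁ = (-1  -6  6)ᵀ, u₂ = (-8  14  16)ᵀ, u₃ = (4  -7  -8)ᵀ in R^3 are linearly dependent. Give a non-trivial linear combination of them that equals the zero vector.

Solve the homogeneous system with u₁, u₂, u₃ as columns by row-reducing the coefficient matrix.
One solution (up to scaling) is (0, 1, 2).

u₂ + 2u₃ = 0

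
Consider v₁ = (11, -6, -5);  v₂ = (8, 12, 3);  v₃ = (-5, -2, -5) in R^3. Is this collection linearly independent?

linearly independent

The matrix [v₁|v₂|v₃] has determinant -964.
A nonzero determinant means the columns are linearly independent.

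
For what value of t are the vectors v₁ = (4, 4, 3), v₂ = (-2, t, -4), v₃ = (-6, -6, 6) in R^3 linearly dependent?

t = -2

Place the vectors as rows of a 3×3 matrix; dependence ⇔ determinant zero.
Expanding, det = 42*t + 84.
Setting this to zero gives t = -2.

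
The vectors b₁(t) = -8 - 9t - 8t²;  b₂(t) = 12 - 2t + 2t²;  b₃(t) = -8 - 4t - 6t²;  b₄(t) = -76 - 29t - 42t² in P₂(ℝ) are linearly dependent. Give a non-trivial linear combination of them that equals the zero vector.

Write each element as a vector in ℝ³ using {1, t, t²}.
Write the vectors as columns of a matrix and find a nonzero vector in its null space.
The free variable yields coefficients (3, -3, 2, -1) (any nonzero multiple also works).

3b₁ - 3b₂ + 2b₃ - b₄ = 0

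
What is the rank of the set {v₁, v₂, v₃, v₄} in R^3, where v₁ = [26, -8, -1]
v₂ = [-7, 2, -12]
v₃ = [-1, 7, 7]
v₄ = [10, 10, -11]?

Put the 3×4 matrix [v₁|v₂|v₃|v₄] into echelon form.
There are 3 pivot columns, so rank = 3.
(With 4 elements in a 3-dimensional space the rank is at most 3.)

3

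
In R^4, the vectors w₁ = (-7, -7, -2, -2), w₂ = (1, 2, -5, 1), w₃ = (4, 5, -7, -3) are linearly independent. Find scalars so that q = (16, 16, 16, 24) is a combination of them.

Since w₁, w₂, w₃ are independent, the coefficients expressing q are uniquely determined by a linear system.
Row-reducing the augmented matrix gives the unique coefficients (α₁, α₂, α₃) = (-4, 4, -4).

q = -4w₁ + 4w₂ - 4w₃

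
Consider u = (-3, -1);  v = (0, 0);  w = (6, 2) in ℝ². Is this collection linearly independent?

There are 3 vectors in a 2-dimensional space, so they cannot be linearly independent.

linearly dependent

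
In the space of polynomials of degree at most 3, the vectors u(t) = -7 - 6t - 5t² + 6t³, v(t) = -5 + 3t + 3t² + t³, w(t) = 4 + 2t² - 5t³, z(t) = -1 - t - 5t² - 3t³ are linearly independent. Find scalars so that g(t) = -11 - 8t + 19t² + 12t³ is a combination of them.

g = 3u + 2v + 4w - 4z

Take coordinate vectors relative to {1, t, …, t³}.
Since u, v, w, z are independent, the coefficients expressing g are uniquely determined by a linear system.
Back-substitution yields (c₁, …, c₄) = (3, 2, 4, -4).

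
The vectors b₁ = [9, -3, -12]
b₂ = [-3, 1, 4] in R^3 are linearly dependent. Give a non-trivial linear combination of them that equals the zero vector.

b₁ + 3b₂ = 0

Set up α₁b₁ + α₂b₂ = 0 and solve the homogeneous system.
One solution (up to scaling) is (1, 3).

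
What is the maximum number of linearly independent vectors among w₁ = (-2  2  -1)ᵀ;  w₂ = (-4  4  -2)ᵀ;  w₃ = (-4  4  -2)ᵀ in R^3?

Row-reduce the 3×3 matrix with these as rows.
The echelon form has 1 nonzero row, so the rank is 1.

1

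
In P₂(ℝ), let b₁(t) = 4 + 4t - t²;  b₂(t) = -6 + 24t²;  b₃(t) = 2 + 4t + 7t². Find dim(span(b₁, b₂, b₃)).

dim = 2

Represent each element by its coordinate vector in ℝ³.
Row-reduce the 3×3 matrix with these as rows.
Reduction leaves 2 leading entries, giving rank 2.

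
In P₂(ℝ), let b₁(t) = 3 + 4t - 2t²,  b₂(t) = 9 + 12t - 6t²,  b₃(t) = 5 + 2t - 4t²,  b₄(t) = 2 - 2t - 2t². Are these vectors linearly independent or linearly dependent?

linearly dependent

Take coordinates with respect to the standard basis {1, t, t²}.
There are 4 vectors in a 3-dimensional space, so they cannot be linearly independent.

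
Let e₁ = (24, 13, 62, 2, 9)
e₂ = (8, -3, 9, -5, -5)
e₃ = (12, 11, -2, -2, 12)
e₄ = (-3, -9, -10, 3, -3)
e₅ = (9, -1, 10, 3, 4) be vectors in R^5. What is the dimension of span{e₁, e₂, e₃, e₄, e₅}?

4

Apply Gaussian elimination to the matrix whose rows are e₁, e₂, e₃, e₄, e₅.
The echelon form has 4 nonzero rows, so the rank is 4.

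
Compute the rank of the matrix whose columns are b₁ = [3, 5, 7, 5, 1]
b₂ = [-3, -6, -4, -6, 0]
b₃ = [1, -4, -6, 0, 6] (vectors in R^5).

3

Apply Gaussian elimination to the matrix whose rows are b₁, b₂, b₃.
The echelon form has 3 nonzero rows, so the rank is 3.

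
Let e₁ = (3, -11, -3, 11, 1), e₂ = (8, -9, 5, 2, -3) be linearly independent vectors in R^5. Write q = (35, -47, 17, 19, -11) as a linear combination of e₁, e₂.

q = e₁ + 4e₂

Solve the system with e₁, e₂ as columns and q as the right-hand side.
Row-reducing the augmented matrix gives the unique coefficients (a₁, a₂) = (1, 4).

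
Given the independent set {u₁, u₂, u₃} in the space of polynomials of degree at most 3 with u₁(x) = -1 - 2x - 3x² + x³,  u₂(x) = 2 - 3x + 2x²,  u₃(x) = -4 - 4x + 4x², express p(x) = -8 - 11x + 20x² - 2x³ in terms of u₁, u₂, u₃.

p = -2u₁ + u₂ + 3u₃

Identify each element with its coordinate vector in ℝ⁴ via {1, x, …, x³}.
Set up the augmented matrix [u₁ | u₂ | u₃ | p] and row-reduce.
Row-reducing the augmented matrix gives the unique coefficients (a₁, a₂, a₃) = (-2, 1, 3).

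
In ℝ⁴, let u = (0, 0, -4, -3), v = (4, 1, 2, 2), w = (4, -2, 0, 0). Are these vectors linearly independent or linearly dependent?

linearly independent

Place the vectors as rows of a 3×4 matrix and reduce to echelon form.
The reduction yields 3 nonzero rows, so the rank is 3.
Since rank = 3 (the number of vectors), the set is linearly independent.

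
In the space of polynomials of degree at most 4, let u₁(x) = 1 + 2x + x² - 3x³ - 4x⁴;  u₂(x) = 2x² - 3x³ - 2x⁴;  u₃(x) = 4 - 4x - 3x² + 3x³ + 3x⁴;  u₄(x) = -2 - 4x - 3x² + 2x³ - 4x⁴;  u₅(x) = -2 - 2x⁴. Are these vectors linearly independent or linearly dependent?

Take coordinates with respect to the standard basis {1, x, …, x⁴}.
The matrix [u₁|u₂|u₃|u₄|u₅] has determinant 60.
A nonzero determinant means the columns are linearly independent.

linearly independent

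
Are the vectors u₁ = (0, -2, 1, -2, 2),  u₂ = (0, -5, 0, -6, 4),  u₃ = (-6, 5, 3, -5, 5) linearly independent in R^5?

linearly independent

Row-reduce the matrix whose columns are u₁, u₂, u₃.
The reduction yields 3 nonzero rows, so the rank is 3.
Since rank = 3 (the number of vectors), the set is linearly independent.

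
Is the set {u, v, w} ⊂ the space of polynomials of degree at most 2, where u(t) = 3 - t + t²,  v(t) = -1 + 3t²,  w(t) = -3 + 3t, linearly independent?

linearly independent

Take coordinates with respect to the standard basis {1, t, t²}.
Row-reduce the matrix whose columns are u, v, w.
The reduction yields 3 nonzero rows, so the rank is 3.
Since rank = 3 (the number of vectors), the set is linearly independent.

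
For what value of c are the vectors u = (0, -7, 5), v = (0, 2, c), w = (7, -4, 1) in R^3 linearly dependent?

c = -10/7

The set is linearly dependent precisely when det[u; v; w] = 0.
The determinant works out to -49*c - 70.
This vanishes exactly when c = -10/7.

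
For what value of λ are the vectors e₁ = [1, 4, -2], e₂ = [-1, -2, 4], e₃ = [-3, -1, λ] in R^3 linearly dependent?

λ = 17

Place the vectors as rows of a 3×3 matrix; dependence ⇔ determinant zero.
Cofactor expansion gives det = 2*λ - 34.
Setting this to zero gives λ = 17.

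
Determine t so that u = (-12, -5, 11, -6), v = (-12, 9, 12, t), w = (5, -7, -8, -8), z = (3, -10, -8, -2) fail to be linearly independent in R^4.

Dependence holds iff the 4×4 matrix [u v w z] is singular.
Expanding, det = 5550 - 111*t.
This vanishes exactly when t = 50.

t = 50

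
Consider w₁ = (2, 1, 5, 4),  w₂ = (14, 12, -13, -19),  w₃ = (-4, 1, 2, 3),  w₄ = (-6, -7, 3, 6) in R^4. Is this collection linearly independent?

linearly dependent

Row-reduce the matrix whose columns are w₁, w₂, w₃, w₄.
The reduction yields 3 nonzero rows, so the rank is 3.
Since rank 3 < 4, the set is linearly dependent.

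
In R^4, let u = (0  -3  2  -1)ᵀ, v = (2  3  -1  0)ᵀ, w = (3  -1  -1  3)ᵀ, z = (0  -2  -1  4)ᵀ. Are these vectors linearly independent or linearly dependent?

linearly independent

The matrix [u|v|w|z] has determinant -21.
A nonzero determinant means the columns are linearly independent.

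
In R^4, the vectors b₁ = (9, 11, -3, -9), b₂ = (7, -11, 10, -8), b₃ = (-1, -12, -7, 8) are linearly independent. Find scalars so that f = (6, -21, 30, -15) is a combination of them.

f = -b₁ + 2b₂ - b₃

Write f = a₁b₁ + … + a₃b₃ and equate components.
Row-reducing the augmented matrix gives the unique coefficients (a₁, a₂, a₃) = (-1, 2, -1).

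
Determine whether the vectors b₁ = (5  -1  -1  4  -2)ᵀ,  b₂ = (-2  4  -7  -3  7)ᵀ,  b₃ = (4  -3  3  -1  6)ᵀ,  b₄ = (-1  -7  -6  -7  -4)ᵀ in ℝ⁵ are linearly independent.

linearly independent

Place the vectors as rows of a 4×5 matrix and reduce to echelon form.
The reduction yields 4 nonzero rows, so the rank is 4.
Since rank = 4 (the number of vectors), the set is linearly independent.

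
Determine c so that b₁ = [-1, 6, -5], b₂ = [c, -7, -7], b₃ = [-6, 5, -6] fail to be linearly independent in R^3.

c = -35

The set is linearly dependent precisely when det[b₁; b₂; b₃] = 0.
Cofactor expansion gives det = 11*c + 385.
This vanishes exactly when c = -35.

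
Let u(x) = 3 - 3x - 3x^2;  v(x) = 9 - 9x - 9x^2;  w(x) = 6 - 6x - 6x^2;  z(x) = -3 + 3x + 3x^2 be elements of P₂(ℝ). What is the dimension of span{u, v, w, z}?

1

Represent each element by its coordinate vector in ℝ³.
Apply Gaussian elimination to the matrix whose rows are u, v, w, z.
There is 1 pivot column, so rank = 1.
(With 4 elements in a 3-dimensional space the rank is at most 3.)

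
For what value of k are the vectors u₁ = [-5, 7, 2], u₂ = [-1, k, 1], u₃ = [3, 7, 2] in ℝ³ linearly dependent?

k = 7/2

The set is linearly dependent precisely when det[u₁; u₂; u₃] = 0.
Expanding, det = 56 - 16*k.
Solving 56 - 16*k = 0 yields k = 7/2.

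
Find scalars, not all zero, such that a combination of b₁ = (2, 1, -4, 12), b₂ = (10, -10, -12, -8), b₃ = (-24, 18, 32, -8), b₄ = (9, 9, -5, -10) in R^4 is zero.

2b₁ + 2b₂ + b₃ = 0

Row-reduce the matrix with b₁, b₂, b₃, b₄ as columns; the null space gives the coefficients.
A generator of the null space is (2, 2, 1, 0).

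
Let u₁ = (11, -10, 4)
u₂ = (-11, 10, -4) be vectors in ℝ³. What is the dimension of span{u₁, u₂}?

1

Apply Gaussian elimination to the matrix whose rows are u₁, u₂.
Reduction leaves 1 leading entry, giving rank 1.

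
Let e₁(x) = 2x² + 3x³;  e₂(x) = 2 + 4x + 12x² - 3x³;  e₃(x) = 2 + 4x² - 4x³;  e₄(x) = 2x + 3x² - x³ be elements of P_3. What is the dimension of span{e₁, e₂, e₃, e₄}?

Represent each element by its coordinate vector in ℝ⁴.
Put the 4×4 matrix [e₁|e₂|e₃|e₄] into echelon form.
Reduction leaves 3 leading entries, giving rank 3.

3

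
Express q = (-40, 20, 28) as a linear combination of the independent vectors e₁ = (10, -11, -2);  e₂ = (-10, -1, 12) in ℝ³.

Set up the augmented matrix [e₁ | e₂ | q] and row-reduce.
Back-substitution yields (c₁, c₂) = (-2, 2).

q = -2e₁ + 2e₂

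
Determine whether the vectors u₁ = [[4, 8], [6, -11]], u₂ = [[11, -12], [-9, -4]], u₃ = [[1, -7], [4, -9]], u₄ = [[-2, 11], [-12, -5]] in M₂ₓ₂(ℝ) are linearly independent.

linearly independent

Take coordinates with respect to the standard basis {E₁₁, E₁₂, E₂₁, E₂₂}.
Form the 4×4 matrix with these as columns; its determinant is 34989.
A nonzero determinant means the columns are linearly independent.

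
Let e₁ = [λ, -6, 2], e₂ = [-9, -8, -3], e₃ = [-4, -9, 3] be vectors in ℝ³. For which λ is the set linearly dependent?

λ = -8/3

Dependence holds iff the 3×3 matrix [e₁ e₂ e₃] is singular.
Expanding, det = -51*λ - 136.
Setting this to zero gives λ = -8/3.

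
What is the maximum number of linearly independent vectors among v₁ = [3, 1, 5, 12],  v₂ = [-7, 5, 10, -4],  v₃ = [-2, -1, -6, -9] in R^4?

3

Row-reduce the 3×4 matrix with these as rows.
Reduction leaves 3 leading entries, giving rank 3.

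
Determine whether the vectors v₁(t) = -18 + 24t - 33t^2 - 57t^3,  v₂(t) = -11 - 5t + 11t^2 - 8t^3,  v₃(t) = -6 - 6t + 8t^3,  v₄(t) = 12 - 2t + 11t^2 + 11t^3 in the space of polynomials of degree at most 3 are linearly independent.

Take coordinates with respect to the standard basis {1, t, …, t^3}.
Place the vectors as rows of a 4×4 matrix and reduce to echelon form.
The reduction yields 3 nonzero rows, so the rank is 3.
Since rank 3 < 4, the set is linearly dependent.
Indeed v₁ + 3v₃ + 3v₄ = 0.

linearly dependent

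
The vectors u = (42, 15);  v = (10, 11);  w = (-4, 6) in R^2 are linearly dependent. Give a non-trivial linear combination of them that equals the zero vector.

u - 3v + 3w = 0

Solve the homogeneous system with u, v, w as columns by row-reducing the coefficient matrix.
A generator of the null space is (1, -3, 3).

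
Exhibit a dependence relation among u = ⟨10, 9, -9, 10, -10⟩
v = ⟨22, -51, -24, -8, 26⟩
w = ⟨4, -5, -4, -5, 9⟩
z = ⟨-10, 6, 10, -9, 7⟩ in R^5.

2u + v - 3w + 3z = 0

Set up α₁u + … + α₄z = 0 and solve the homogeneous system.
A generator of the null space is (2, 1, -3, 3).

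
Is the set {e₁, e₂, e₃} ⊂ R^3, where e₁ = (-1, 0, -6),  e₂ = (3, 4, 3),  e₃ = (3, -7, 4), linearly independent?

Place the vectors as rows of a 3×3 matrix and reduce to echelon form.
The reduction yields 3 nonzero rows, so the rank is 3.
Since rank = 3 (the number of vectors), the set is linearly independent.

linearly independent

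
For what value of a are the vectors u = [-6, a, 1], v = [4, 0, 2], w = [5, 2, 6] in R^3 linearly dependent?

a = 16/7

The vectors are dependent exactly when the determinant of the matrix with rows u, v, w vanishes.
The determinant works out to 32 - 14*a.
Setting this to zero gives a = 16/7.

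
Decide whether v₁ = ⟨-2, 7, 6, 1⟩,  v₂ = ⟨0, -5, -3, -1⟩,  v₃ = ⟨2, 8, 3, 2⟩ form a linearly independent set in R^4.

linearly dependent

Place the vectors as rows of a 3×4 matrix and reduce to echelon form.
The reduction yields 2 nonzero rows, so the rank is 2.
Since rank 2 < 3, the set is linearly dependent.
Indeed v₁ + 3v₂ + v₃ = 0.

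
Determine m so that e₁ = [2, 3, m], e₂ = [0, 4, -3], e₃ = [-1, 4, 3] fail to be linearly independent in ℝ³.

m = -57/4

The set is linearly dependent precisely when det[e₁; e₂; e₃] = 0.
Cofactor expansion gives det = 4*m + 57.
This vanishes exactly when m = -57/4.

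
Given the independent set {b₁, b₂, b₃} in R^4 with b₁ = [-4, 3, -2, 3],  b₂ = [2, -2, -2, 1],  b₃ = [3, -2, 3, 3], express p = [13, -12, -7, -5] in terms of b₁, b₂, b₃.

p = -2b₁ + 4b₂ - b₃

Write p = a₁b₁ + … + a₃b₃ and equate components.
The system has the unique solution (a₁, a₂, a₃) = (-2, 4, -1).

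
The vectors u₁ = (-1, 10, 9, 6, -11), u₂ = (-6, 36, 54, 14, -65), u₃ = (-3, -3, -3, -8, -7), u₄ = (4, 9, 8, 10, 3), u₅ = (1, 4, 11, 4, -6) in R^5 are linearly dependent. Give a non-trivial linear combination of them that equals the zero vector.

3u₁ - u₂ + 2u₃ + 3u₅ = 0

Row-reduce the matrix with u₁, u₂, u₃, u₄, u₅ as columns; the null space gives the coefficients.
A generator of the null space is (3, -1, 2, 0, 3).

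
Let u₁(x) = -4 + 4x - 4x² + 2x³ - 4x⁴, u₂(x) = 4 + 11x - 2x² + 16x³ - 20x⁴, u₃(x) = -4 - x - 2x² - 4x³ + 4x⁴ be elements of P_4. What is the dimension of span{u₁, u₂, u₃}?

Pass to coordinate vectors with respect to the basis {1, x, …, x⁴}.
Put the 5×3 matrix [u₁|u₂|u₃] into echelon form.
Reduction leaves 2 leading entries, giving rank 2.

2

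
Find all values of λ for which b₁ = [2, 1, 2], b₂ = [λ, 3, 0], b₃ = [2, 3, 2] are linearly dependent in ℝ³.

The vectors are dependent exactly when the determinant of the matrix with rows b₁, b₂, b₃ vanishes.
The determinant works out to 4*λ.
This vanishes exactly when λ = 0.

λ = 0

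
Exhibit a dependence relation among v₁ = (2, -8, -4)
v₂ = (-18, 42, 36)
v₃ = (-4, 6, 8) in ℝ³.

Solve the homogeneous system with v₁, v₂, v₃ as columns by row-reducing the coefficient matrix.
A generator of the null space is (3, 1, -3).

3v₁ + v₂ - 3v₃ = 0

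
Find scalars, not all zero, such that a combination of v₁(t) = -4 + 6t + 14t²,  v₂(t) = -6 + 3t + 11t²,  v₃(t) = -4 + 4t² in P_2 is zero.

Take coordinates with respect to {1, t, t²}.
Write the vectors as columns of a matrix and find a nonzero vector in its null space.
The free variable yields coefficients (1, -2, 2) (any nonzero multiple also works).

v₁ - 2v₂ + 2v₃ = 0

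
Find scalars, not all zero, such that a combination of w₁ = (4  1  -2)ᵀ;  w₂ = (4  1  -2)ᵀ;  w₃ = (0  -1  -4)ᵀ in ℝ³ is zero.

w₁ - w₂ = 0

Set up α₁w₁ + … + α₃w₃ = 0 and solve the homogeneous system.
A generator of the null space is (1, -1, 0).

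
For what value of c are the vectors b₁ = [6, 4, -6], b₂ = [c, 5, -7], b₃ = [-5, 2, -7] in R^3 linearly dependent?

c = 17/2

The vectors are dependent exactly when the determinant of the matrix with rows b₁, b₂, b₃ vanishes.
Cofactor expansion gives det = 16*c - 136.
This vanishes exactly when c = 17/2.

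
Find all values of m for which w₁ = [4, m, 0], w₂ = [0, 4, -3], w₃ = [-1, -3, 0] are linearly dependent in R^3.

Place the vectors as rows of a 3×3 matrix; dependence ⇔ determinant zero.
Expanding, det = 3*m - 36.
Solving 3*m - 36 = 0 yields m = 12.

m = 12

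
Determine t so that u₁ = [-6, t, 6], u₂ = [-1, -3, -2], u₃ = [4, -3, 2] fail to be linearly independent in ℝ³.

The set is linearly dependent precisely when det[u₁; u₂; u₃] = 0.
The determinant works out to 162 - 6*t.
This vanishes exactly when t = 27.

t = 27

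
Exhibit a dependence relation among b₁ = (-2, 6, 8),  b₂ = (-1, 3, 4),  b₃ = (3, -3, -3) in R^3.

b₁ - 2b₂ = 0

Row-reduce the matrix with b₁, b₂, b₃ as columns; the null space gives the coefficients.
A generator of the null space is (1, -2, 0).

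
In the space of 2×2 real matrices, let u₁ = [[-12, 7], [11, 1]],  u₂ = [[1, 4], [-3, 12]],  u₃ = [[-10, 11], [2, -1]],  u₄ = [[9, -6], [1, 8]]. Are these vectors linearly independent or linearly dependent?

Write each element as a coordinate vector in ℝ⁴ using {E₁₁, E₁₂, E₂₁, E₂₂}.
Form the 4×4 matrix with these as columns; its determinant is -4730.
A nonzero determinant means the columns are linearly independent.

linearly independent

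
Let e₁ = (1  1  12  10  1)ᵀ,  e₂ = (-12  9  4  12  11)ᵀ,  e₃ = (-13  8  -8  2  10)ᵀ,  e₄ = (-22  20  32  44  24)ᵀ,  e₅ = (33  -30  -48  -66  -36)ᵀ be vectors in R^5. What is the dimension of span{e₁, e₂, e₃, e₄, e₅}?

dim = 2

Apply Gaussian elimination to the matrix whose rows are e₁, e₂, e₃, e₄, e₅.
Reduction leaves 2 leading entries, giving rank 2.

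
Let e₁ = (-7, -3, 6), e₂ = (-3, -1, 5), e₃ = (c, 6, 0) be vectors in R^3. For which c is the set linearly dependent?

c = 34/3

Place the vectors as rows of a 3×3 matrix; dependence ⇔ determinant zero.
Cofactor expansion gives det = 102 - 9*c.
This vanishes exactly when c = 34/3.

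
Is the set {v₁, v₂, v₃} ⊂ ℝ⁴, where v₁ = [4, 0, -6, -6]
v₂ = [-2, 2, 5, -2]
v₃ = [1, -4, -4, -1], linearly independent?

Place the vectors as rows of a 3×4 matrix and reduce to echelon form.
The reduction yields 3 nonzero rows, so the rank is 3.
Since rank = 3 (the number of vectors), the set is linearly independent.

linearly independent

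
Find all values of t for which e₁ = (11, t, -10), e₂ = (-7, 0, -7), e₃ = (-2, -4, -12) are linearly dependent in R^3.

Place the vectors as rows of a 3×3 matrix; dependence ⇔ determinant zero.
The determinant works out to -70*t - 588.
Setting this to zero gives t = -42/5.

t = -42/5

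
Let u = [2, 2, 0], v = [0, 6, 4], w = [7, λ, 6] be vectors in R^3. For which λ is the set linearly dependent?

λ = 16

The set is linearly dependent precisely when det[u; v; w] = 0.
The determinant works out to 128 - 8*λ.
Setting this to zero gives λ = 16.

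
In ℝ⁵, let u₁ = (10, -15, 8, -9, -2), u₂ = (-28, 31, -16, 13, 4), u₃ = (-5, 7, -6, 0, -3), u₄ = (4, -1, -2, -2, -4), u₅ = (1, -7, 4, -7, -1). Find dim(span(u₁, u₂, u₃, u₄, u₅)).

Row-reduce the 5×5 matrix with these as rows.
Exactly 3 pivots survive; hence the rank is 3.

dim = 3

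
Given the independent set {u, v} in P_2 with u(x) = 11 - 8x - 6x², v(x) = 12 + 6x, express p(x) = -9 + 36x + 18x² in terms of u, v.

p = -3u + 2v

Take coordinate vectors relative to {1, x, x²}.
Solve the system with u, v as columns and p as the right-hand side.
Back-substitution yields (a₁, a₂) = (-3, 2).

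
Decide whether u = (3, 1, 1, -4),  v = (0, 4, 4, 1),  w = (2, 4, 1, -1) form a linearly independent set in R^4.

linearly independent

Place the vectors as rows of a 3×4 matrix and reduce to echelon form.
The reduction yields 3 nonzero rows, so the rank is 3.
Since rank = 3 (the number of vectors), the set is linearly independent.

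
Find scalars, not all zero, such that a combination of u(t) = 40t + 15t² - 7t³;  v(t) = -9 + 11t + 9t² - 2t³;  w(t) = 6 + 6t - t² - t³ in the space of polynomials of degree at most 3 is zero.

Write each element as a vector in ℝ⁴ using {1, t, …, t³}.
Solve the homogeneous system with u, v, w as columns by row-reducing the coefficient matrix.
One solution (up to scaling) is (1, -2, -3).

u - 2v - 3w = 0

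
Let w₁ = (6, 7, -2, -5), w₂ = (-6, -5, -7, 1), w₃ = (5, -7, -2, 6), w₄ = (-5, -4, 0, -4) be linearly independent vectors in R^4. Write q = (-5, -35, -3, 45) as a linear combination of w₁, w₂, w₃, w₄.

q = -4w₁ + w₂ + 2w₃ - 3w₄

Since w₁, w₂, w₃, w₄ are independent, the coefficients expressing q are uniquely determined by a linear system.
The system has the unique solution (α₁, …, α₄) = (-4, 1, 2, -3).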